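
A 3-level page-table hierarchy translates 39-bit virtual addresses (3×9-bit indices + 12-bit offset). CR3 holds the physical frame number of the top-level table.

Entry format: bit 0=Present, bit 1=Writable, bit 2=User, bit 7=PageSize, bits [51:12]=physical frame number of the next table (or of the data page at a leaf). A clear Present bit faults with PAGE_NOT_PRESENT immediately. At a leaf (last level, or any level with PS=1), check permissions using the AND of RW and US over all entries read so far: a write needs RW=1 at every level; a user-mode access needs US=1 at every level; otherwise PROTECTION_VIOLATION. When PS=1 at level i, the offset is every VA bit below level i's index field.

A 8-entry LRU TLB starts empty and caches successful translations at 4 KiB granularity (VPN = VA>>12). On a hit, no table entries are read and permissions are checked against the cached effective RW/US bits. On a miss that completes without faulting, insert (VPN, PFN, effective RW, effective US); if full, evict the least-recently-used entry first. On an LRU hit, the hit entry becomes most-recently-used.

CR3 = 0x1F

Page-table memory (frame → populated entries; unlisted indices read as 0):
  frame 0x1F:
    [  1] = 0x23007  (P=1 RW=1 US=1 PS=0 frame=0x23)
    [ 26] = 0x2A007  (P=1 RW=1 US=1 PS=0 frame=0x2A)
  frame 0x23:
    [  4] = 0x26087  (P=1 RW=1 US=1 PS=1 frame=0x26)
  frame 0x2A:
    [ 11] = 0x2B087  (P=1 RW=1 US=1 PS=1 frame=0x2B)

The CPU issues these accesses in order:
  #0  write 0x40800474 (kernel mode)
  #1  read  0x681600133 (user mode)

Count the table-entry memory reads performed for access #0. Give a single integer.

Trace:
#0 VA=0x40800474 (w,kernel):
  L0: frame=0x1F idx=1 entry=0x23007 [P=1 RW=1 US=1 PS=0]
  L1: frame=0x23 idx=4 entry=0x26087 [P=1 RW=1 US=1 PS=1]
  ⇒ phys 0x26474 (huge @L1)  [2 reads]
#1 VA=0x681600133 (r,user):
  L0: frame=0x1F idx=26 entry=0x2A007 [P=1 RW=1 US=1 PS=0]
  L1: frame=0x2A idx=11 entry=0x2B087 [P=1 RW=1 US=1 PS=1]
  ⇒ phys 0x2B133 (huge @L1)  [2 reads]

Entries read for #0: 2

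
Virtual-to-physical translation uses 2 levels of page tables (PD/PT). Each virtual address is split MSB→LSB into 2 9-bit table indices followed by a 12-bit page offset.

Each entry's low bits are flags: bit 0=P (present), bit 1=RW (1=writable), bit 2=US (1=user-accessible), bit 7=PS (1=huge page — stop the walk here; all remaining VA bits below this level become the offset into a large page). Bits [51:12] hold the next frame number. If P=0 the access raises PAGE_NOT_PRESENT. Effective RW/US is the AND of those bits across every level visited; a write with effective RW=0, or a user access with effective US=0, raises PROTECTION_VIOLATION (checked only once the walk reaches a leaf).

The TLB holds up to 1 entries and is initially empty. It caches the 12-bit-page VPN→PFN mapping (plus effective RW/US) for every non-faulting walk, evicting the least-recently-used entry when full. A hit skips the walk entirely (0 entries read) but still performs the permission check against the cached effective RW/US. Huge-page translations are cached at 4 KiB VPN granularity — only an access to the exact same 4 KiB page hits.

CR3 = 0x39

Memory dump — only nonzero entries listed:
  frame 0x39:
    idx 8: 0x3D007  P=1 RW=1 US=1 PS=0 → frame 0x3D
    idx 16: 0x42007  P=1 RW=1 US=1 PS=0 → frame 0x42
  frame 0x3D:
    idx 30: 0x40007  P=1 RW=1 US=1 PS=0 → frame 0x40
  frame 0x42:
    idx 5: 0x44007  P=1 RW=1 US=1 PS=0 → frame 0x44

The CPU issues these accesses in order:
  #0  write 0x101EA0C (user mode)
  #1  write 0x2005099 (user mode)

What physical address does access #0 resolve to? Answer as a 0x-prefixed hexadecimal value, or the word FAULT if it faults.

Walk each access:
#0 VA=0x101EA0C (w,user):
  L0: frame=0x39 idx=8 entry=0x3D007 [P=1 RW=1 US=1 PS=0]
  L1: frame=0x3D idx=30 entry=0x40007 [P=1 RW=1 US=1 PS=0]
  ✓ 0x40A0C  — 2 lookups
#1 VA=0x2005099 (w,user):
  L0: frame=0x39 idx=16 entry=0x42007 [P=1 RW=1 US=1 PS=0]
  L1: frame=0x42 idx=5 entry=0x44007 [P=1 RW=1 US=1 PS=0]
  ✓ 0x44099  — 2 lookups

Access #0 PA: 0x40A0C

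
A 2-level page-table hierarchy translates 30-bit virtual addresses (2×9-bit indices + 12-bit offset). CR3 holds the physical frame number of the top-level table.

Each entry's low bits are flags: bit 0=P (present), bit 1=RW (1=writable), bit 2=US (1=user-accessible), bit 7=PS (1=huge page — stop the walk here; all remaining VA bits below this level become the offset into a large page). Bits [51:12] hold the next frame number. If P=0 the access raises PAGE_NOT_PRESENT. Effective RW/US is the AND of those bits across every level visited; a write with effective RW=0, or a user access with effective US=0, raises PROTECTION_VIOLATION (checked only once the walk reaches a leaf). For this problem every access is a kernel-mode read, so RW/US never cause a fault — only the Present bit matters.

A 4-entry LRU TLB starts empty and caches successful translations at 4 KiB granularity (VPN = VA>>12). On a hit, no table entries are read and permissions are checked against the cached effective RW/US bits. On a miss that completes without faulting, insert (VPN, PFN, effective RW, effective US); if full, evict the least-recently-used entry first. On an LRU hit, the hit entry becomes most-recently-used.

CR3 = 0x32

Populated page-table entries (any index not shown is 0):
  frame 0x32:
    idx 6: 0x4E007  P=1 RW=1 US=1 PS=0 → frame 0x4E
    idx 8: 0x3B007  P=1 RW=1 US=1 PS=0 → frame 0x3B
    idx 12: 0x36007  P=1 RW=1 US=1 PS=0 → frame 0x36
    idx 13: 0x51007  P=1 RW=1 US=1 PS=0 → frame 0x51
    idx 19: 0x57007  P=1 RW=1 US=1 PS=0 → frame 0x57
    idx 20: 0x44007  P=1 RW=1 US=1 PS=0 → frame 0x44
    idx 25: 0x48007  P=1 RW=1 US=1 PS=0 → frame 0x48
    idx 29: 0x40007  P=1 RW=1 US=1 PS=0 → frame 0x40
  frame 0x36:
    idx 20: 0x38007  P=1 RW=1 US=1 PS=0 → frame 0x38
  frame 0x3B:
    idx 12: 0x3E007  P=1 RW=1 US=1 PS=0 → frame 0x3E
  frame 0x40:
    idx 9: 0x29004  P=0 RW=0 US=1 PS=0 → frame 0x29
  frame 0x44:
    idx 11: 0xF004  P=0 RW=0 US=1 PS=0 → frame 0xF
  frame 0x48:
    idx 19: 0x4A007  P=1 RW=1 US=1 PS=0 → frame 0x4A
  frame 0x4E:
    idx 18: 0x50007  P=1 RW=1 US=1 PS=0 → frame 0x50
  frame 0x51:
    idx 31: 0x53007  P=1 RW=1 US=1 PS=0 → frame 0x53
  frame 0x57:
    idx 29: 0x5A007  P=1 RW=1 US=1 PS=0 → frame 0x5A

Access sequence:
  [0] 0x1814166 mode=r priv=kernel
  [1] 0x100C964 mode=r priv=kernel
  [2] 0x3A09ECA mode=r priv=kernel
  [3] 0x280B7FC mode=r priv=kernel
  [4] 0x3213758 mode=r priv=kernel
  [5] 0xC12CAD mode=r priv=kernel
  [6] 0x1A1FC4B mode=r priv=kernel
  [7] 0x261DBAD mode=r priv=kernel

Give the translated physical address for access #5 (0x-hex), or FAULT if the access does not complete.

Per-access translation:
#0 VA=0x1814166 (r,kernel):
  L0 @0x32[12] → 0x36007  P=1,RW=1,US=1,PS=0
  L1 @0x36[20] → 0x38007  P=1,RW=1,US=1,PS=0
  ⇒ phys 0x38166  [2 reads]
#1 VA=0x100C964 (r,kernel):
  L0 @0x32[8] → 0x3B007  P=1,RW=1,US=1,PS=0
  L1 @0x3B[12] → 0x3E007  P=1,RW=1,US=1,PS=0
  ⇒ phys 0x3E964  [2 reads]
#2 VA=0x3A09ECA (r,kernel):
  L0 @0x32[29] → 0x40007  P=1,RW=1,US=1,PS=0
  L1 @0x40[9] → 0x29004  P=0,RW=0,US=1,PS=0
  → PAGE_NOT_PRESENT  (2 entries read)
#3 VA=0x280B7FC (r,kernel):
  L0 @0x32[20] → 0x44007  P=1,RW=1,US=1,PS=0
  L1 @0x44[11] → 0xF004  P=0,RW=0,US=1,PS=0
  → PAGE_NOT_PRESENT  (2 entries read)
#4 VA=0x3213758 (r,kernel):
  L0 @0x32[25] → 0x48007  P=1,RW=1,US=1,PS=0
  L1 @0x48[19] → 0x4A007  P=1,RW=1,US=1,PS=0
  ⇒ phys 0x4A758  [2 reads]
#5 VA=0xC12CAD (r,kernel):
  L0 @0x32[6] → 0x4E007  P=1,RW=1,US=1,PS=0
  L1 @0x4E[18] → 0x50007  P=1,RW=1,US=1,PS=0
  ⇒ phys 0x50CAD  [2 reads]
#6 VA=0x1A1FC4B (r,kernel):
  L0 @0x32[13] → 0x51007  P=1,RW=1,US=1,PS=0
  L1 @0x51[31] → 0x53007  P=1,RW=1,US=1,PS=0
  ⇒ phys 0x53C4B  [2 reads]
#7 VA=0x261DBAD (r,kernel):
  L0 @0x32[19] → 0x57007  P=1,RW=1,US=1,PS=0
  L1 @0x57[29] → 0x5A007  P=1,RW=1,US=1,PS=0
  ⇒ phys 0x5ABAD  [2 reads]

Access #5 PA: 0x50CAD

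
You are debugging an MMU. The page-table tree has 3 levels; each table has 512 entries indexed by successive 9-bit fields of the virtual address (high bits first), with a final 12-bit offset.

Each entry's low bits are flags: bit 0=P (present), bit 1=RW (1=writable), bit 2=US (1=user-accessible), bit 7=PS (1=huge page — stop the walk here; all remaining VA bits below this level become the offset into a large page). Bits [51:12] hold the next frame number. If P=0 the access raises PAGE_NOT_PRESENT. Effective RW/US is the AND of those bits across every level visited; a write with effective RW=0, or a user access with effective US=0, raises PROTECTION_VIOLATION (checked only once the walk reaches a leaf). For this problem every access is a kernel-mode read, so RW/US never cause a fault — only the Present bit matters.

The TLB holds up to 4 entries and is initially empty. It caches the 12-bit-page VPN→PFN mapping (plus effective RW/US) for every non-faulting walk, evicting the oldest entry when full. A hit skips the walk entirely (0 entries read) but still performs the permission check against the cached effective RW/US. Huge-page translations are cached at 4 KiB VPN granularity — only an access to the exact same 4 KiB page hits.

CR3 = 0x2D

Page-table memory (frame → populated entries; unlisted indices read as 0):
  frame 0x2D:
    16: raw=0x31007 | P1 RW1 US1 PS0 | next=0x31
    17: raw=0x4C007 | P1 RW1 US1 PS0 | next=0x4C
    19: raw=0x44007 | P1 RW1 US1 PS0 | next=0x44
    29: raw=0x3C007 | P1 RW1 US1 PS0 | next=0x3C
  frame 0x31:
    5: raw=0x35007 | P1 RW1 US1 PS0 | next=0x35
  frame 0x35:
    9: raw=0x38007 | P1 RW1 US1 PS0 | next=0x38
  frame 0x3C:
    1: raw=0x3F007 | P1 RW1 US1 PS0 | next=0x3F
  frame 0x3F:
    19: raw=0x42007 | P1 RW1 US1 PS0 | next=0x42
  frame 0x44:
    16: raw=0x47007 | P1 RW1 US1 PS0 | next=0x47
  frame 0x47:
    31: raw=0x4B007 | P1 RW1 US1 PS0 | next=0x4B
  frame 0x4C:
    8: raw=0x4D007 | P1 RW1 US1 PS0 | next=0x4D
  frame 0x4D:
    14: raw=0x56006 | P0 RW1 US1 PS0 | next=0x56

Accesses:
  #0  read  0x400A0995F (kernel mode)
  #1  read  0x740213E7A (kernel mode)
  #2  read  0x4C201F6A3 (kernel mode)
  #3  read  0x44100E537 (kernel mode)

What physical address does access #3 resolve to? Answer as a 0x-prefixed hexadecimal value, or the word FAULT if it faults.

Walk each access:
#0 VA=0x400A0995F (r,kernel):
  [0] read 0x2D idx=16: raw=0x31007 flags P=1 W=1 U=1 S=0
  [1] read 0x31 idx=5: raw=0x35007 flags P=1 W=1 U=1 S=0
  [2] read 0x35 idx=9: raw=0x38007 flags P=1 W=1 U=1 S=0
  → PA=0x3895F  (3 entries read)
#1 VA=0x740213E7A (r,kernel):
  [0] read 0x2D idx=29: raw=0x3C007 flags P=1 W=1 U=1 S=0
  [1] read 0x3C idx=1: raw=0x3F007 flags P=1 W=1 U=1 S=0
  [2] read 0x3F idx=19: raw=0x42007 flags P=1 W=1 U=1 S=0
  → PA=0x42E7A  (3 entries read)
#2 VA=0x4C201F6A3 (r,kernel):
  [0] read 0x2D idx=19: raw=0x44007 flags P=1 W=1 U=1 S=0
  [1] read 0x44 idx=16: raw=0x47007 flags P=1 W=1 U=1 S=0
  [2] read 0x47 idx=31: raw=0x4B007 flags P=1 W=1 U=1 S=0
  → PA=0x4B6A3  (3 entries read)
#3 VA=0x44100E537 (r,kernel):
  [0] read 0x2D idx=17: raw=0x4C007 flags P=1 W=1 U=1 S=0
  [1] read 0x4C idx=8: raw=0x4D007 flags P=1 W=1 U=1 S=0
  [2] read 0x4D idx=14: raw=0x56006 flags P=0 W=1 U=1 S=0
  ⇒ fault: PAGE_NOT_PRESENT  — 3 lookups

Access #3 PA: FAULT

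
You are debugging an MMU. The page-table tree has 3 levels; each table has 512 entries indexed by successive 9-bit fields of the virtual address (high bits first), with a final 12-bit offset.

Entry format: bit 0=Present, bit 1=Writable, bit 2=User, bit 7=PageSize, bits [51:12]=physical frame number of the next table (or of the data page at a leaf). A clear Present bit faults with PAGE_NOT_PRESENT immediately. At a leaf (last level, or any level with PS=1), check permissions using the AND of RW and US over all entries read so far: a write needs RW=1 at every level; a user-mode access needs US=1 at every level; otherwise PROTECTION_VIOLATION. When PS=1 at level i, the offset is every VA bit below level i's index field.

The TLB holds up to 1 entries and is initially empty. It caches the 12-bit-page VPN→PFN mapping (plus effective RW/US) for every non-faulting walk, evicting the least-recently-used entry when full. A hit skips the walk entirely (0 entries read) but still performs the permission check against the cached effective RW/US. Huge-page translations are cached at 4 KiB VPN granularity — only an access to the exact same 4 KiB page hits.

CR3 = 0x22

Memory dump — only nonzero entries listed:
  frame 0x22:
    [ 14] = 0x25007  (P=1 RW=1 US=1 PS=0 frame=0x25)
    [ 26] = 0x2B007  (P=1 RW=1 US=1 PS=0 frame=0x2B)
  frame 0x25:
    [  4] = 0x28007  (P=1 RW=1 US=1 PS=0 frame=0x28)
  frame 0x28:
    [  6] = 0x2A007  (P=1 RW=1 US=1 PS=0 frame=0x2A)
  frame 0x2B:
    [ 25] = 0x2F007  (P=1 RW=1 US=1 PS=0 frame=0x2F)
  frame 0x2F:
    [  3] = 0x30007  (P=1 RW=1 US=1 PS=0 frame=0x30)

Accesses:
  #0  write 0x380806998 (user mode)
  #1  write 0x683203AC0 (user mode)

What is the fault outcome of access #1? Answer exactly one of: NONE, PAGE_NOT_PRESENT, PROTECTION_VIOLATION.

Per-access translation:
#0 VA=0x380806998 (w,user):
  L0 @0x22[14] → 0x25007  P=1,RW=1,US=1,PS=0
  L1 @0x25[4] → 0x28007  P=1,RW=1,US=1,PS=0
  L2 @0x28[6] → 0x2A007  P=1,RW=1,US=1,PS=0
  ⇒ phys 0x2A998  [3 reads]
#1 VA=0x683203AC0 (w,user):
  L0 @0x22[26] → 0x2B007  P=1,RW=1,US=1,PS=0
  L1 @0x2B[25] → 0x2F007  P=1,RW=1,US=1,PS=0
  L2 @0x2F[3] → 0x30007  P=1,RW=1,US=1,PS=0
  ⇒ phys 0x30AC0  [3 reads]

Access #1 fault: NONE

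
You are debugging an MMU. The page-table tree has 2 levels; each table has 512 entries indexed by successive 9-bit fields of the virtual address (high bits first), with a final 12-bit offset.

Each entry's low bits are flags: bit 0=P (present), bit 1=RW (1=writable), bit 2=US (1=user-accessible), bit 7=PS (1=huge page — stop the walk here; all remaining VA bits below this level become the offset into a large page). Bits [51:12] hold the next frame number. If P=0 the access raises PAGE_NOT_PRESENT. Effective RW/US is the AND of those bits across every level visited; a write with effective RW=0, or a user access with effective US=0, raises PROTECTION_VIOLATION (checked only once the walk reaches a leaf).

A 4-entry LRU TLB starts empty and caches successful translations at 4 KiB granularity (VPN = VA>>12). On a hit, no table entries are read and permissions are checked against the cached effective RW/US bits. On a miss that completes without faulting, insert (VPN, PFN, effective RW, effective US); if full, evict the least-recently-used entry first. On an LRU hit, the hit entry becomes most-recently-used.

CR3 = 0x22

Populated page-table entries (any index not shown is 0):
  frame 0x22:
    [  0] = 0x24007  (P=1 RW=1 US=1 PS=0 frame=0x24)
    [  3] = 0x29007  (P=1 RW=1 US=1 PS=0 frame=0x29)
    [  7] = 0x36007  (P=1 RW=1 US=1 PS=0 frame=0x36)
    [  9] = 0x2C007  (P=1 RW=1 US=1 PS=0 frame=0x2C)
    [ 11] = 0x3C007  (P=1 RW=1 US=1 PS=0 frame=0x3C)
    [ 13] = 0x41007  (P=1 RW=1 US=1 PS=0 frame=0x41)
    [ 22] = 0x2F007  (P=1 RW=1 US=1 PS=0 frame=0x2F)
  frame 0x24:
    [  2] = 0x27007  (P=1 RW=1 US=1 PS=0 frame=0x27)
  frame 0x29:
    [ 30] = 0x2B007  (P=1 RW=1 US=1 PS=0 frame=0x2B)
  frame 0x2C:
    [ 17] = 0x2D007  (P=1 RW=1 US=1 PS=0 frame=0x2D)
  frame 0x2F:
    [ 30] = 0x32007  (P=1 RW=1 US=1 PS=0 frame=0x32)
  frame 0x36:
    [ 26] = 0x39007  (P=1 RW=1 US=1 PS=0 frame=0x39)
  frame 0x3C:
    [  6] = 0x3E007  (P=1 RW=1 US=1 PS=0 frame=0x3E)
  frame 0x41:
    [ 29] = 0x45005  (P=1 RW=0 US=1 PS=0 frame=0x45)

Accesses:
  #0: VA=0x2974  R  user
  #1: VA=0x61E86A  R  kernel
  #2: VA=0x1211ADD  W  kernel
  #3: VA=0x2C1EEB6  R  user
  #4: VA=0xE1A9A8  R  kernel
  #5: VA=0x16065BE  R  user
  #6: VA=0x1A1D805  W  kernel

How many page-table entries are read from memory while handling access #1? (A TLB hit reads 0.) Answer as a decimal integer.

Per-access translation:
#0 VA=0x2974 (r,user):
  L0 @0x22[0] → 0x24007  P=1,RW=1,US=1,PS=0
  L1 @0x24[2] → 0x27007  P=1,RW=1,US=1,PS=0
  → PA=0x27974  (2 entries read)
#1 VA=0x61E86A (r,kernel):
  L0 @0x22[3] → 0x29007  P=1,RW=1,US=1,PS=0
  L1 @0x29[30] → 0x2B007  P=1,RW=1,US=1,PS=0
  → PA=0x2B86A  (2 entries read)
#2 VA=0x1211ADD (w,kernel):
  L0 @0x22[9] → 0x2C007  P=1,RW=1,US=1,PS=0
  L1 @0x2C[17] → 0x2D007  P=1,RW=1,US=1,PS=0
  → PA=0x2DADD  (2 entries read)
#3 VA=0x2C1EEB6 (r,user):
  L0 @0x22[22] → 0x2F007  P=1,RW=1,US=1,PS=0
  L1 @0x2F[30] → 0x32007  P=1,RW=1,US=1,PS=0
  → PA=0x32EB6  (2 entries read)
#4 VA=0xE1A9A8 (r,kernel):
  L0 @0x22[7] → 0x36007  P=1,RW=1,US=1,PS=0
  L1 @0x36[26] → 0x39007  P=1,RW=1,US=1,PS=0
  → PA=0x399A8  (2 entries read)
#5 VA=0x16065BE (r,user):
  L0 @0x22[11] → 0x3C007  P=1,RW=1,US=1,PS=0
  L1 @0x3C[6] → 0x3E007  P=1,RW=1,US=1,PS=0
  → PA=0x3E5BE  (2 entries read)
#6 VA=0x1A1D805 (w,kernel):
  L0 @0x22[13] → 0x41007  P=1,RW=1,US=1,PS=0
  L1 @0x41[29] → 0x45005  P=1,RW=0,US=1,PS=0
  → PROTECTION_VIOLATION  (2 entries read)

Entries read for #1: 2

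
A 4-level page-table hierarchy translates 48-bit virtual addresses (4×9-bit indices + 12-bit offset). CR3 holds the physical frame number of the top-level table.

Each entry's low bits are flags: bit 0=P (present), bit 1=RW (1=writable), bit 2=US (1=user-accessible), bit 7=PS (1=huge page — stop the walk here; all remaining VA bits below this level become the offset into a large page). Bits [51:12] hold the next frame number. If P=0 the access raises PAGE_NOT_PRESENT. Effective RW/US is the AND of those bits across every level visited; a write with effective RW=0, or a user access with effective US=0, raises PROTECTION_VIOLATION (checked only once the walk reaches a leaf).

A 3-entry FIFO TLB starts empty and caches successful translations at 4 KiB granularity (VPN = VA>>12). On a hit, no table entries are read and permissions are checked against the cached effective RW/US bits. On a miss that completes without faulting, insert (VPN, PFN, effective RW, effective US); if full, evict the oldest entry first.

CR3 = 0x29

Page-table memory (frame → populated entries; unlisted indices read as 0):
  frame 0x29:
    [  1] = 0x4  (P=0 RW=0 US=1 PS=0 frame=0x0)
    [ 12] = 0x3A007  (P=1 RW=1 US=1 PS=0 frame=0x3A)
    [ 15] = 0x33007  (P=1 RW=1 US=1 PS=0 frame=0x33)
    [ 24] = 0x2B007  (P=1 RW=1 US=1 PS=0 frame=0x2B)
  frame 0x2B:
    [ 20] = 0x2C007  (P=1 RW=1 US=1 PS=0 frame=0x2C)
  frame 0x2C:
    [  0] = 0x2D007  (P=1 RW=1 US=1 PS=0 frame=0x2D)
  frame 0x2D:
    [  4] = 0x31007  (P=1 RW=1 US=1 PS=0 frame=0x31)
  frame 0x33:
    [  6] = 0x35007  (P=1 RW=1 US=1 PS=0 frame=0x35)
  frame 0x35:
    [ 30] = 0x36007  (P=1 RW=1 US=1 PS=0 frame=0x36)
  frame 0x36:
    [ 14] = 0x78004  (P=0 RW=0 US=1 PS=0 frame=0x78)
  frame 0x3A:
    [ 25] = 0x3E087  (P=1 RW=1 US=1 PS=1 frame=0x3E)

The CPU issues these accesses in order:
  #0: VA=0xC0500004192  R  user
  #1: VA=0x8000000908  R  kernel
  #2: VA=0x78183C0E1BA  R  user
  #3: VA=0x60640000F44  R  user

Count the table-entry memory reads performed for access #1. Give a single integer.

Per-access translation:
#0 VA=0xC0500004192 (r,user):
  L0: frame=0x29 idx=24 entry=0x2B007 [P=1 RW=1 US=1 PS=0]
  L1: frame=0x2B idx=20 entry=0x2C007 [P=1 RW=1 US=1 PS=0]
  L2: frame=0x2C idx=0 entry=0x2D007 [P=1 RW=1 US=1 PS=0]
  L3: frame=0x2D idx=4 entry=0x31007 [P=1 RW=1 US=1 PS=0]
  ✓ 0x31192  — 4 lookups
#1 VA=0x8000000908 (r,kernel):
  L0: frame=0x29 idx=1 entry=0x4 [P=0 RW=0 US=1 PS=0]
  → PAGE_NOT_PRESENT  (1 entries read)
#2 VA=0x78183C0E1BA (r,user):
  L0: frame=0x29 idx=15 entry=0x33007 [P=1 RW=1 US=1 PS=0]
  L1: frame=0x33 idx=6 entry=0x35007 [P=1 RW=1 US=1 PS=0]
  L2: frame=0x35 idx=30 entry=0x36007 [P=1 RW=1 US=1 PS=0]
  L3: frame=0x36 idx=14 entry=0x78004 [P=0 RW=0 US=1 PS=0]
  → PAGE_NOT_PRESENT  (4 entries read)
#3 VA=0x60640000F44 (r,user):
  L0: frame=0x29 idx=12 entry=0x3A007 [P=1 RW=1 US=1 PS=0]
  L1: frame=0x3A idx=25 entry=0x3E087 [P=1 RW=1 US=1 PS=1]
  ✓ 0x3EF44 (huge @L1)  — 2 lookups

Entries read for #1: 1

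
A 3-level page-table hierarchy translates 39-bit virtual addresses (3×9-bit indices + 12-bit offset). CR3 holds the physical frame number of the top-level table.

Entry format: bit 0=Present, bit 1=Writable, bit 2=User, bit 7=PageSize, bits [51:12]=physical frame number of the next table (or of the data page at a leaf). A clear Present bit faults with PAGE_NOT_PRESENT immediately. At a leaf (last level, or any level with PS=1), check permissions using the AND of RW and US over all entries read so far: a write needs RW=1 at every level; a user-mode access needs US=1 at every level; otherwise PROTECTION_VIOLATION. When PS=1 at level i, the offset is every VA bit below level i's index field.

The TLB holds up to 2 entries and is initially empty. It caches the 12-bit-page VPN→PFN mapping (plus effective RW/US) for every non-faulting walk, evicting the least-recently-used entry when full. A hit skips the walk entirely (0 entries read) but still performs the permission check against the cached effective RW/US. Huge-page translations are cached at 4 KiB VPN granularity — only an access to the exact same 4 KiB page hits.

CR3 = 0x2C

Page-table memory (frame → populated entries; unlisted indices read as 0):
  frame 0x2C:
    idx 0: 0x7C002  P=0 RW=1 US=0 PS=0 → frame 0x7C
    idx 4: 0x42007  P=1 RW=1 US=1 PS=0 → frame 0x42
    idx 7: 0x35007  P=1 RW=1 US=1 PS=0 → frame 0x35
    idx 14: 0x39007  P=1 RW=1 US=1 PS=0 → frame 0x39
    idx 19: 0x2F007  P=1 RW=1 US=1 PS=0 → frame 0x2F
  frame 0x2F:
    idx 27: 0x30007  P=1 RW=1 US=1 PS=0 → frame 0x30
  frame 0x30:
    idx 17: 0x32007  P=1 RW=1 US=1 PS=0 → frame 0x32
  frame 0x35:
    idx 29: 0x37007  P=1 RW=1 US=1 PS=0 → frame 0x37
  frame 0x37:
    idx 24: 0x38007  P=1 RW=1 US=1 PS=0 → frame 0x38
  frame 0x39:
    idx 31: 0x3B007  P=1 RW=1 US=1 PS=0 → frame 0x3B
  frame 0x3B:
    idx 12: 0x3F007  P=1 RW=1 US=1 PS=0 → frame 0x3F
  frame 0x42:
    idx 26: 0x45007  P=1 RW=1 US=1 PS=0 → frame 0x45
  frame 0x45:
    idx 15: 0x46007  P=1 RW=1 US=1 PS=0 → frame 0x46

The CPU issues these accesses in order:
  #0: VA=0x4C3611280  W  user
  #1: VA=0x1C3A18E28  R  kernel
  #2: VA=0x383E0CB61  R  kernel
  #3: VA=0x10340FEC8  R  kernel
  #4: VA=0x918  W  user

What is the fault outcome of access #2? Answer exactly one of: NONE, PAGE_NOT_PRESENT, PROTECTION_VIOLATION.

Walk each access:
#0 VA=0x4C3611280 (w,user):
  [0] read 0x2C idx=19: raw=0x2F007 flags P=1 W=1 U=1 S=0
  [1] read 0x2F idx=27: raw=0x30007 flags P=1 W=1 U=1 S=0
  [2] read 0x30 idx=17: raw=0x32007 flags P=1 W=1 U=1 S=0
  → PA=0x32280  (3 entries read)
#1 VA=0x1C3A18E28 (r,kernel):
  [0] read 0x2C idx=7: raw=0x35007 flags P=1 W=1 U=1 S=0
  [1] read 0x35 idx=29: raw=0x37007 flags P=1 W=1 U=1 S=0
  [2] read 0x37 idx=24: raw=0x38007 flags P=1 W=1 U=1 S=0
  → PA=0x38E28  (3 entries read)
#2 VA=0x383E0CB61 (r,kernel):
  [0] read 0x2C idx=14: raw=0x39007 flags P=1 W=1 U=1 S=0
  [1] read 0x39 idx=31: raw=0x3B007 flags P=1 W=1 U=1 S=0
  [2] read 0x3B idx=12: raw=0x3F007 flags P=1 W=1 U=1 S=0
  → PA=0x3FB61  (3 entries read)
#3 VA=0x10340FEC8 (r,kernel):
  [0] read 0x2C idx=4: raw=0x42007 flags P=1 W=1 U=1 S=0
  [1] read 0x42 idx=26: raw=0x45007 flags P=1 W=1 U=1 S=0
  [2] read 0x45 idx=15: raw=0x46007 flags P=1 W=1 U=1 S=0
  → PA=0x46EC8  (3 entries read)
#4 VA=0x918 (w,user):
  [0] read 0x2C idx=0: raw=0x7C002 flags P=0 W=1 U=0 S=0
  ⇒ fault: PAGE_NOT_PRESENT  — 1 lookups

Access #2 fault: NONE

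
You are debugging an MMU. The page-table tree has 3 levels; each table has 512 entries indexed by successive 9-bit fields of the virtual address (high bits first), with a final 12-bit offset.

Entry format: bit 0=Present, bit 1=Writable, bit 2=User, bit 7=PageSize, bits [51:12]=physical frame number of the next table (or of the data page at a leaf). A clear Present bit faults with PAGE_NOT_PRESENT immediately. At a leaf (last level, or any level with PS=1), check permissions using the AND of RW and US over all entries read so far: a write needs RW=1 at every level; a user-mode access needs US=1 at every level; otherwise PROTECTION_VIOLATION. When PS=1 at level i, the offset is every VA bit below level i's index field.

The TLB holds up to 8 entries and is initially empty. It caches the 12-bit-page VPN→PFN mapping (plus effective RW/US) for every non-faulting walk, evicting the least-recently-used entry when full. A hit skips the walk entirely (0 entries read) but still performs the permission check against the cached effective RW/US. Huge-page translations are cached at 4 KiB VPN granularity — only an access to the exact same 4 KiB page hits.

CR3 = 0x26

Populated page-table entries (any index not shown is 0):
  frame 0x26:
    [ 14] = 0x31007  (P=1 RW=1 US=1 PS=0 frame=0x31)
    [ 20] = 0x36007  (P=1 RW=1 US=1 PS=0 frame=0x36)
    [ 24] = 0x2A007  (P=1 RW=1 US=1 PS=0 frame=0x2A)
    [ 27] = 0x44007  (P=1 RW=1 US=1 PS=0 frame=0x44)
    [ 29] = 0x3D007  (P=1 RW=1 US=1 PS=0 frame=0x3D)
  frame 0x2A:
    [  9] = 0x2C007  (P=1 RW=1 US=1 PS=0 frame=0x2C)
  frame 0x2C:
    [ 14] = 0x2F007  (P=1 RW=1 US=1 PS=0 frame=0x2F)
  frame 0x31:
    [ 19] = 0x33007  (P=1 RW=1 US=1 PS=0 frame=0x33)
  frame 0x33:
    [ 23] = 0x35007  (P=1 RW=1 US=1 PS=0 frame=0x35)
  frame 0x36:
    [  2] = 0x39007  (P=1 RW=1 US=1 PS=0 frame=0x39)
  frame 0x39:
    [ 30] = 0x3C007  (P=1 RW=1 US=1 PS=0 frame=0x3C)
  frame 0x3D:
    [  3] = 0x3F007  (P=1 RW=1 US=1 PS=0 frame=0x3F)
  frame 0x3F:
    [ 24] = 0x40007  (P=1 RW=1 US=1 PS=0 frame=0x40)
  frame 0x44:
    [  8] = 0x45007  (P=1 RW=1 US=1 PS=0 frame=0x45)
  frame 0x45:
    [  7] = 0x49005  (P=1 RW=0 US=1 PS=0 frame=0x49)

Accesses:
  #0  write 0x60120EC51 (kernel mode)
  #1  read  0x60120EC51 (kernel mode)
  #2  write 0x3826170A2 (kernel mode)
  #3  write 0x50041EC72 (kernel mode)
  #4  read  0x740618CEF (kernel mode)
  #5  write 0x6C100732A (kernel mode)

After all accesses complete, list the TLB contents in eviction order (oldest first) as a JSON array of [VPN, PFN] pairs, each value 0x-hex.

Trace:
#0 VA=0x60120EC51 (w,kernel):
  L0 @0x26[24] → 0x2A007  P=1,RW=1,US=1,PS=0
  L1 @0x2A[9] → 0x2C007  P=1,RW=1,US=1,PS=0
  L2 @0x2C[14] → 0x2F007  P=1,RW=1,US=1,PS=0
  ⇒ phys 0x2FC51  [3 reads]
#1 VA=0x60120EC51 (r,kernel):
  TLB hit vpn=0x60120E → PA=0x2FC51
#2 VA=0x3826170A2 (w,kernel):
  L0 @0x26[14] → 0x31007  P=1,RW=1,US=1,PS=0
  L1 @0x31[19] → 0x33007  P=1,RW=1,US=1,PS=0
  L2 @0x33[23] → 0x35007  P=1,RW=1,US=1,PS=0
  ⇒ phys 0x350A2  [3 reads]
#3 VA=0x50041EC72 (w,kernel):
  L0 @0x26[20] → 0x36007  P=1,RW=1,US=1,PS=0
  L1 @0x36[2] → 0x39007  P=1,RW=1,US=1,PS=0
  L2 @0x39[30] → 0x3C007  P=1,RW=1,US=1,PS=0
  ⇒ phys 0x3CC72  [3 reads]
#4 VA=0x740618CEF (r,kernel):
  L0 @0x26[29] → 0x3D007  P=1,RW=1,US=1,PS=0
  L1 @0x3D[3] → 0x3F007  P=1,RW=1,US=1,PS=0
  L2 @0x3F[24] → 0x40007  P=1,RW=1,US=1,PS=0
  ⇒ phys 0x40CEF  [3 reads]
#5 VA=0x6C100732A (w,kernel):
  L0 @0x26[27] → 0x44007  P=1,RW=1,US=1,PS=0
  L1 @0x44[8] → 0x45007  P=1,RW=1,US=1,PS=0
  L2 @0x45[7] → 0x49005  P=1,RW=0,US=1,PS=0
  ✗ PROTECTION_VIOLATION  [3 reads]

TLB: [["0x60120E", "0x2F"], ["0x382617", "0x35"], ["0x50041E", "0x3C"], ["0x740618", "0x40"]]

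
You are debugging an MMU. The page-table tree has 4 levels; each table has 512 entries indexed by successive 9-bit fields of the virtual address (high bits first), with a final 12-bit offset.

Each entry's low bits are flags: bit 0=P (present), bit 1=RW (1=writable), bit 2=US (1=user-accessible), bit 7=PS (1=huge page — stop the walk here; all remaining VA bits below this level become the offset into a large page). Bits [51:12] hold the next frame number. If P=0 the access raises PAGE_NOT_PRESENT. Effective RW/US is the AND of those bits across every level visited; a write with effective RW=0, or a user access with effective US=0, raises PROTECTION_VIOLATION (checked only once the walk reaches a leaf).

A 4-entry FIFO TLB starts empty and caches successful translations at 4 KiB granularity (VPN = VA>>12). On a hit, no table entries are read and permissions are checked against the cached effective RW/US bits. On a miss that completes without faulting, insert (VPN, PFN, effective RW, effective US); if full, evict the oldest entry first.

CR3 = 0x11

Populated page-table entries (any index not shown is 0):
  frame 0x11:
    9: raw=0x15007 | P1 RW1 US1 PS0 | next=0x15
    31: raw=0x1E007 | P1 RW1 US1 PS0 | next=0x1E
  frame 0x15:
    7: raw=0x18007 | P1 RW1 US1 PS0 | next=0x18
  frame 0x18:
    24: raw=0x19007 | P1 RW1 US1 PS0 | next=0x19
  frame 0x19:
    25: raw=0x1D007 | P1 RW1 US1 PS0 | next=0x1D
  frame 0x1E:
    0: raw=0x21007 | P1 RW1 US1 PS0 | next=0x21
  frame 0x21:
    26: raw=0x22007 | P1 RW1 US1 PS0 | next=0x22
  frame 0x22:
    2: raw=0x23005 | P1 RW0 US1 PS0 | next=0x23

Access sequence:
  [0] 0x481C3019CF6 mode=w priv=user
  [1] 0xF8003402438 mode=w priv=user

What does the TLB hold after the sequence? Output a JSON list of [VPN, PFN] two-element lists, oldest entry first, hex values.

Walk each access:
#0 VA=0x481C3019CF6 (w,user):
  L0 @0x11[9] → 0x15007  P=1,RW=1,US=1,PS=0
  L1 @0x15[7] → 0x18007  P=1,RW=1,US=1,PS=0
  L2 @0x18[24] → 0x19007  P=1,RW=1,US=1,PS=0
  L3 @0x19[25] → 0x1D007  P=1,RW=1,US=1,PS=0
  ✓ 0x1DCF6  — 4 lookups
#1 VA=0xF8003402438 (w,user):
  L0 @0x11[31] → 0x1E007  P=1,RW=1,US=1,PS=0
  L1 @0x1E[0] → 0x21007  P=1,RW=1,US=1,PS=0
  L2 @0x21[26] → 0x22007  P=1,RW=1,US=1,PS=0
  L3 @0x22[2] → 0x23005  P=1,RW=0,US=1,PS=0
  ✗ PROTECTION_VIOLATION  [4 reads]

TLB: [["0x481C3019", "0x1D"]]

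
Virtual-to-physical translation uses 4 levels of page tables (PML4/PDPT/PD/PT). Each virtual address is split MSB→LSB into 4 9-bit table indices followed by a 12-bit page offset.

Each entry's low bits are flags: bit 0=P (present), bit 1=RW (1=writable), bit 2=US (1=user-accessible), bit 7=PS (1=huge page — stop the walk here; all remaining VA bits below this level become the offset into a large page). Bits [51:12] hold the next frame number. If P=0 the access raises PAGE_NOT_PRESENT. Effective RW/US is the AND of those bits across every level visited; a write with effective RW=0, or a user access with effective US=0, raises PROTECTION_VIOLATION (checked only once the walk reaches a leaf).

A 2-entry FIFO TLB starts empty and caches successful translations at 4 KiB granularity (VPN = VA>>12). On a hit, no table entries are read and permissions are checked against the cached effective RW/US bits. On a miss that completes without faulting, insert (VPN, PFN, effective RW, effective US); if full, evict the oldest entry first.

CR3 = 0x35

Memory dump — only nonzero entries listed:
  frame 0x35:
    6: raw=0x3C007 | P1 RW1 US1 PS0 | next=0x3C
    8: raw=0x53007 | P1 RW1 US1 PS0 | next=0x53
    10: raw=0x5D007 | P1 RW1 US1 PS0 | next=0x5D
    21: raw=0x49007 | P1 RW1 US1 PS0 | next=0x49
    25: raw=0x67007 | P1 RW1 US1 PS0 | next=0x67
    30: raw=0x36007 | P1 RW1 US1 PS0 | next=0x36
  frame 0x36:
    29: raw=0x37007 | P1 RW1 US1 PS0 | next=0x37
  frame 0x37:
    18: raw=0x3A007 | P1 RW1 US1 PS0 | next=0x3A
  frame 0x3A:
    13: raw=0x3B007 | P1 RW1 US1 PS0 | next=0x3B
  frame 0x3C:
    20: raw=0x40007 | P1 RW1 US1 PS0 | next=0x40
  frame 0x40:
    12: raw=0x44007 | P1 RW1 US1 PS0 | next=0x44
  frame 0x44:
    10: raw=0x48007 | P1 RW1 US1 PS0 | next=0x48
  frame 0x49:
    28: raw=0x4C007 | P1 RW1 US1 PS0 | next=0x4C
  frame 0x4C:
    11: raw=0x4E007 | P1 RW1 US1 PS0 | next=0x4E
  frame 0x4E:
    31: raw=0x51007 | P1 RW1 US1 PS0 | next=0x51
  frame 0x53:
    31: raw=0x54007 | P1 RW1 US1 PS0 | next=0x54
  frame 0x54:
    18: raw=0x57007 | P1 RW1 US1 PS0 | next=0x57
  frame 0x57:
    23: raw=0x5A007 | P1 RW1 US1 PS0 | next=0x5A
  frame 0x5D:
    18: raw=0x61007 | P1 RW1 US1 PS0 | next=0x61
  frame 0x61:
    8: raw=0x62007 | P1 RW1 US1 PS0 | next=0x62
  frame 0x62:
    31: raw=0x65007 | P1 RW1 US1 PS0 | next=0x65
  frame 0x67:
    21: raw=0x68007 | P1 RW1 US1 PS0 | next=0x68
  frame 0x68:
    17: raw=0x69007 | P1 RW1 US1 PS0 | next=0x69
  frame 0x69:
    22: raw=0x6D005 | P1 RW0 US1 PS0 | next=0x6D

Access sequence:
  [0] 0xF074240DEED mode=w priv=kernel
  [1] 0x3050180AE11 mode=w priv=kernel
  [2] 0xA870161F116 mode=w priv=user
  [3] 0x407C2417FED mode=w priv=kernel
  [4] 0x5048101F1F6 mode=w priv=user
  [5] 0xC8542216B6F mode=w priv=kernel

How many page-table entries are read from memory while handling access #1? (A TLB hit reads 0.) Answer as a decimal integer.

Per-access translation:
#0 VA=0xF074240DEED (w,kernel):
  lvl0: tbl 0x35, slot 30 ⇒ 0x36007 (P1/RW1/US1/PS0)
  lvl1: tbl 0x36, slot 29 ⇒ 0x37007 (P1/RW1/US1/PS0)
  lvl2: tbl 0x37, slot 18 ⇒ 0x3A007 (P1/RW1/US1/PS0)
  lvl3: tbl 0x3A, slot 13 ⇒ 0x3B007 (P1/RW1/US1/PS0)
  ⇒ phys 0x3BEED  [4 reads]
#1 VA=0x3050180AE11 (w,kernel):
  lvl0: tbl 0x35, slot 6 ⇒ 0x3C007 (P1/RW1/US1/PS0)
  lvl1: tbl 0x3C, slot 20 ⇒ 0x40007 (P1/RW1/US1/PS0)
  lvl2: tbl 0x40, slot 12 ⇒ 0x44007 (P1/RW1/US1/PS0)
  lvl3: tbl 0x44, slot 10 ⇒ 0x48007 (P1/RW1/US1/PS0)
  ⇒ phys 0x48E11  [4 reads]
#2 VA=0xA870161F116 (w,user):
  lvl0: tbl 0x35, slot 21 ⇒ 0x49007 (P1/RW1/US1/PS0)
  lvl1: tbl 0x49, slot 28 ⇒ 0x4C007 (P1/RW1/US1/PS0)
  lvl2: tbl 0x4C, slot 11 ⇒ 0x4E007 (P1/RW1/US1/PS0)
  lvl3: tbl 0x4E, slot 31 ⇒ 0x51007 (P1/RW1/US1/PS0)
  ⇒ phys 0x51116  [4 reads]
#3 VA=0x407C2417FED (w,kernel):
  lvl0: tbl 0x35, slot 8 ⇒ 0x53007 (P1/RW1/US1/PS0)
  lvl1: tbl 0x53, slot 31 ⇒ 0x54007 (P1/RW1/US1/PS0)
  lvl2: tbl 0x54, slot 18 ⇒ 0x57007 (P1/RW1/US1/PS0)
  lvl3: tbl 0x57, slot 23 ⇒ 0x5A007 (P1/RW1/US1/PS0)
  ⇒ phys 0x5AFED  [4 reads]
#4 VA=0x5048101F1F6 (w,user):
  lvl0: tbl 0x35, slot 10 ⇒ 0x5D007 (P1/RW1/US1/PS0)
  lvl1: tbl 0x5D, slot 18 ⇒ 0x61007 (P1/RW1/US1/PS0)
  lvl2: tbl 0x61, slot 8 ⇒ 0x62007 (P1/RW1/US1/PS0)
  lvl3: tbl 0x62, slot 31 ⇒ 0x65007 (P1/RW1/US1/PS0)
  ⇒ phys 0x651F6  [4 reads]
#5 VA=0xC8542216B6F (w,kernel):
  lvl0: tbl 0x35, slot 25 ⇒ 0x67007 (P1/RW1/US1/PS0)
  lvl1: tbl 0x67, slot 21 ⇒ 0x68007 (P1/RW1/US1/PS0)
  lvl2: tbl 0x68, slot 17 ⇒ 0x69007 (P1/RW1/US1/PS0)
  lvl3: tbl 0x69, slot 22 ⇒ 0x6D005 (P1/RW0/US1/PS0)
  ✗ PROTECTION_VIOLATION  [4 reads]

Entries read for #1: 4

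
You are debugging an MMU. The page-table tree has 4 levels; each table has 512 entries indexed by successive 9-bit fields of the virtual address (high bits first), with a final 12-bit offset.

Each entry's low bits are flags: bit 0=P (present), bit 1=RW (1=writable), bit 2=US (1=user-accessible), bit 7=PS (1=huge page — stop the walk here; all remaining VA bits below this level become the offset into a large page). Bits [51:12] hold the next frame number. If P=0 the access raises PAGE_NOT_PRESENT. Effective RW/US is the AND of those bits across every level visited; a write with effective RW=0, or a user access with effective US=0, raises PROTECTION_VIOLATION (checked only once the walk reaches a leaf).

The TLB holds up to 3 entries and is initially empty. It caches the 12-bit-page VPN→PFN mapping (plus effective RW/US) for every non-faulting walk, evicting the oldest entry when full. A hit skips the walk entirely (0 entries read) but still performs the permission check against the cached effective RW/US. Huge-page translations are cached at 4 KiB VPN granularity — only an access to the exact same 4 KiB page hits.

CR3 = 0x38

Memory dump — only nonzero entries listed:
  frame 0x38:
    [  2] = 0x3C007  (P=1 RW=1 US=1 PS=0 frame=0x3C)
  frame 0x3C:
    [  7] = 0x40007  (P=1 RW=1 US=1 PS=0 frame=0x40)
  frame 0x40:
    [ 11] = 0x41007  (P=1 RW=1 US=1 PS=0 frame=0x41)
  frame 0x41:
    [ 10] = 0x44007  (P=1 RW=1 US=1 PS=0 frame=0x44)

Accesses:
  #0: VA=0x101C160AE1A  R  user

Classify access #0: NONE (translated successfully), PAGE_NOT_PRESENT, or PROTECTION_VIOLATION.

Per-access translation:
#0 VA=0x101C160AE1A (r,user):
  L0 @0x38[2] → 0x3C007  P=1,RW=1,US=1,PS=0
  L1 @0x3C[7] → 0x40007  P=1,RW=1,US=1,PS=0
  L2 @0x40[11] → 0x41007  P=1,RW=1,US=1,PS=0
  L3 @0x41[10] → 0x44007  P=1,RW=1,US=1,PS=0
  → PA=0x44E1A  (4 entries read)

Access #0 fault: NONE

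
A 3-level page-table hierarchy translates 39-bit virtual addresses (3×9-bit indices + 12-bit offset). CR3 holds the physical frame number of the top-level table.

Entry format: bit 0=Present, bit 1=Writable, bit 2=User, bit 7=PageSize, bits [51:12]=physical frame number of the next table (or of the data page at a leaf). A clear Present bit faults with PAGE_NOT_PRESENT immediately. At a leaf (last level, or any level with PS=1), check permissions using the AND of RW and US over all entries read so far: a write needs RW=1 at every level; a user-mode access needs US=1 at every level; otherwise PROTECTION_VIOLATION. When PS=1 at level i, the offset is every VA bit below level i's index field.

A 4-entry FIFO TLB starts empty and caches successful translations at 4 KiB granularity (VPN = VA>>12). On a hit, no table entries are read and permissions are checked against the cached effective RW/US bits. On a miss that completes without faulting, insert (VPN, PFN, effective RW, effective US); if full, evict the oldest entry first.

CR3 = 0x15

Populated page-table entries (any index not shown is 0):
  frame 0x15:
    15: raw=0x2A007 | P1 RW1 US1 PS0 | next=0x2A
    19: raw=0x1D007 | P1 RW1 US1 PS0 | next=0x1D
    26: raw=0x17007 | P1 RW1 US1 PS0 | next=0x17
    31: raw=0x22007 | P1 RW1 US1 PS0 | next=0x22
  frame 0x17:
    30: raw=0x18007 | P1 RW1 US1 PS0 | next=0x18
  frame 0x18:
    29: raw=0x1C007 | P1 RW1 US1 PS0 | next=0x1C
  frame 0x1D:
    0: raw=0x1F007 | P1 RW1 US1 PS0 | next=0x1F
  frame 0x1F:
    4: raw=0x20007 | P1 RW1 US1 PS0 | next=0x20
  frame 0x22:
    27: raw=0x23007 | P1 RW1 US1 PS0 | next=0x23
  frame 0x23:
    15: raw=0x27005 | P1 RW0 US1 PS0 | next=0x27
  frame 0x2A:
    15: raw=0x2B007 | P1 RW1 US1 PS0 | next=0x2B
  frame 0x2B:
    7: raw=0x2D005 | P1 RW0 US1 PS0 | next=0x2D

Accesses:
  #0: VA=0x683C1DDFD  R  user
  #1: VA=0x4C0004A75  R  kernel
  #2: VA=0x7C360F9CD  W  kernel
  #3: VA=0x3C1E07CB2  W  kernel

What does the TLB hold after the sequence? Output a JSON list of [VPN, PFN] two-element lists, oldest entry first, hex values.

Per-access translation:
#0 VA=0x683C1DDFD (r,user):
  L0: frame=0x15 idx=26 entry=0x17007 [P=1 RW=1 US=1 PS=0]
  L1: frame=0x17 idx=30 entry=0x18007 [P=1 RW=1 US=1 PS=0]
  L2: frame=0x18 idx=29 entry=0x1C007 [P=1 RW=1 US=1 PS=0]
  ⇒ phys 0x1CDFD  [3 reads]
#1 VA=0x4C0004A75 (r,kernel):
  L0: frame=0x15 idx=19 entry=0x1D007 [P=1 RW=1 US=1 PS=0]
  L1: frame=0x1D idx=0 entry=0x1F007 [P=1 RW=1 US=1 PS=0]
  L2: frame=0x1F idx=4 entry=0x20007 [P=1 RW=1 US=1 PS=0]
  ⇒ phys 0x20A75  [3 reads]
#2 VA=0x7C360F9CD (w,kernel):
  L0: frame=0x15 idx=31 entry=0x22007 [P=1 RW=1 US=1 PS=0]
  L1: frame=0x22 idx=27 entry=0x23007 [P=1 RW=1 US=1 PS=0]
  L2: frame=0x23 idx=15 entry=0x27005 [P=1 RW=0 US=1 PS=0]
  ⇒ fault: PROTECTION_VIOLATION  — 3 lookups
#3 VA=0x3C1E07CB2 (w,kernel):
  L0: frame=0x15 idx=15 entry=0x2A007 [P=1 RW=1 US=1 PS=0]
  L1: frame=0x2A idx=15 entry=0x2B007 [P=1 RW=1 US=1 PS=0]
  L2: frame=0x2B idx=7 entry=0x2D005 [P=1 RW=0 US=1 PS=0]
  ⇒ fault: PROTECTION_VIOLATION  — 3 lookups

TLB: [["0x683C1D", "0x1C"], ["0x4C0004", "0x20"]]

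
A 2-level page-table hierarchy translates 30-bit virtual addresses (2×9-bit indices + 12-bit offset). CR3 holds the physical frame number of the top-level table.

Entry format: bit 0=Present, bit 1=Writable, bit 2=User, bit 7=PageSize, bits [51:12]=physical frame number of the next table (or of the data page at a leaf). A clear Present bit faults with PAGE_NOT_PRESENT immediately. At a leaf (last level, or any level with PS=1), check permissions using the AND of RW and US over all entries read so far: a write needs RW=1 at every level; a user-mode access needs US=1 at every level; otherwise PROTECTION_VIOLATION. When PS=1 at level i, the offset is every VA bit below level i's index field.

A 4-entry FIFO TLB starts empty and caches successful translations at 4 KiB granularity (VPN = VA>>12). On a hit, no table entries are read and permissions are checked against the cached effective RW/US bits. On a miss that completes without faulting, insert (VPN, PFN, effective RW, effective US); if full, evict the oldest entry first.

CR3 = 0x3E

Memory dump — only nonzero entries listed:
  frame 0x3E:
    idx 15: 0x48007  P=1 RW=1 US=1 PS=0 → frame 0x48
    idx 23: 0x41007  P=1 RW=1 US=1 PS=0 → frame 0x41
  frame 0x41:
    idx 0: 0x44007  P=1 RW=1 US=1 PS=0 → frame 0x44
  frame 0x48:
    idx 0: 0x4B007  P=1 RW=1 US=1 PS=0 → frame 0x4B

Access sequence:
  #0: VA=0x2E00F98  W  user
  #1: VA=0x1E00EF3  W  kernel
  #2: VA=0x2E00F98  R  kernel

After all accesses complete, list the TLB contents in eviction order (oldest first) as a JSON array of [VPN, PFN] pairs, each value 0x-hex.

Per-access translation:
#0 VA=0x2E00F98 (w,user):
  L0: frame=0x3E idx=23 entry=0x41007 [P=1 RW=1 US=1 PS=0]
  L1: frame=0x41 idx=0 entry=0x44007 [P=1 RW=1 US=1 PS=0]
  ⇒ phys 0x44F98  [2 reads]
#1 VA=0x1E00EF3 (w,kernel):
  L0: frame=0x3E idx=15 entry=0x48007 [P=1 RW=1 US=1 PS=0]
  L1: frame=0x48 idx=0 entry=0x4B007 [P=1 RW=1 US=1 PS=0]
  ⇒ phys 0x4BEF3  [2 reads]
#2 VA=0x2E00F98 (r,kernel):
  TLB hit vpn=0x2E00 → PA=0x44F98

TLB: [["0x2E00", "0x44"], ["0x1E00", "0x4B"]]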